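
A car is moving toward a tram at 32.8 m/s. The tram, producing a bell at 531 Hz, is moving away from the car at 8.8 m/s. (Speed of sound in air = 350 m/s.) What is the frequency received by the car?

567 Hz

General Doppler shift: f' = f · (v + v_o)/(v + v_s).
f' = 531 × (350 + 32.8)/(350 + 8.8) = 531 × 382.8/358.8 ≈ 567 Hz.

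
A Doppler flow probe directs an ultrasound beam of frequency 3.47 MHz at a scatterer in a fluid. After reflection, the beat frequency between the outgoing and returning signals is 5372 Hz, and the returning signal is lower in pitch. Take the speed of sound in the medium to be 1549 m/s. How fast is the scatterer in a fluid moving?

1.20 m/s

Double Doppler shift off a moving reflector: f₂ = f₀ · (v + u)/(v − u) (u > 0 toward emitter).
Returning signal is lower, so f₂ = f₀ − Δf = 3470000 − 5372 = 3464628 Hz.
Rearranging, u = v · (f₂ − f₀)/(f₂ + f₀) = 1549 × -5372/6934628 ≈ -1.20 m/s.
So the scatterer in a fluid is moving at 1.20 m/s away from the emitter.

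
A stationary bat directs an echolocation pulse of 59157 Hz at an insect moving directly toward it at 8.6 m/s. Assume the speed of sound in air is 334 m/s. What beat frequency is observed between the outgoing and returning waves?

3127 Hz

The insect first receives the wave as a moving observer: f₁ = f₀ · (v + u)/v = 59157 × (334 + 8.6)/334 ≈ 60680 Hz.
On reflection it acts as a source moving toward the stationary detector: f₂ = f₁ · v/(v − u) = 60680 × 334/325.4 ≈ 62284 Hz.
Beat frequency: |f₂ − f₀| = 2u·f₀/(v − u) = 2 × 8.6 × 59157/325.4 ≈ 3127 Hz.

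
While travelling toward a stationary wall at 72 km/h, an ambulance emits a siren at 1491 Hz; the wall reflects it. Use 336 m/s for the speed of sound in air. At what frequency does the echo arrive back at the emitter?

72 km/h = 20 m/s.
The wall receives the sound from a moving source: f₁ = f₀ · v/(v − v_e) = 1491 × 336/316 ≈ 1585 Hz.
On the return leg the ambulance is a moving observer: f₂ = f₁ · (v + v_e)/v = 1585 × 356/336 ≈ 1680 Hz.
Equivalently f₂ = f₀ · (v + v_e)/(v − v_e).

1680 Hz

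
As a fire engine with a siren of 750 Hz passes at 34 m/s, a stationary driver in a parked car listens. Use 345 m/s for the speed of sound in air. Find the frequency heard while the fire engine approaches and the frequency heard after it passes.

832 Hz approaching; 683 Hz receding

Approaching: f₁ = f · v/(v − v_s) = 750 × 345/311 ≈ 832 Hz.
Receding: f₂ = f · v/(v + v_s) = 750 × 345/379 ≈ 683 Hz.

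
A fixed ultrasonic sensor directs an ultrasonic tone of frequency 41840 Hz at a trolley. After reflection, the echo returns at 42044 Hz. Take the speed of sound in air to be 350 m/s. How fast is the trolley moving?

0.85 m/s

Double Doppler shift off a moving reflector: f₂ = f₀ · (v + u)/(v − u) (u > 0 toward emitter).
Rearranging, u = v · (f₂ − f₀)/(f₂ + f₀) = 350 × 204/83884 ≈ 0.85 m/s.
So the trolley is moving at 0.85 m/s toward the emitter.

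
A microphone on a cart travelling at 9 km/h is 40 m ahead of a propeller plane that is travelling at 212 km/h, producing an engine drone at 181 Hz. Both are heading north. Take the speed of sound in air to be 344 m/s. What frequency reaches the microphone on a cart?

217 Hz

212 km/h = 58.89 m/s; 9 km/h = 2.5 m/s.
The microphone on a cart is ahead, so the propeller plane is moving toward it while the microphone on a cart is moving away from the propeller plane.
With source approaching and observer receding, f' = f · (v − v_o)/(v − v_s).
f' = 181 × (344 − 2.5)/(344 − 58.89) = 181 × 341.5/285.11 ≈ 217 Hz.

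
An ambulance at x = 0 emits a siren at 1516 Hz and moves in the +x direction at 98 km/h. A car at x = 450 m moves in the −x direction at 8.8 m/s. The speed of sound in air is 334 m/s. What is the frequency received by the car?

1694 Hz

98 km/h = 27.22 m/s.
The observer lies on the +x side, so the source is heading toward the observer and the observer is heading toward the source.
General Doppler shift: f' = f · (v + v_o)/(v − v_s).
f' = 1516 × (334 + 8.8)/(334 − 27.22) = 1516 × 342.8/306.78 ≈ 1694 Hz.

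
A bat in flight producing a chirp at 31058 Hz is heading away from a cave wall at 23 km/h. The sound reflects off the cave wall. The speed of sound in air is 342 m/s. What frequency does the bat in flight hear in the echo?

23 km/h = 6.389 m/s.
The cave wall receives the sound from a moving source: f₁ = f₀ · v/(v + v_e) = 31058 × 342/348.39 ≈ 30488 Hz.
On the return leg the bat in flight is a moving observer: f₂ = f₁ · (v − v_e)/v = 30488 × 335.61/342 ≈ 29919 Hz.

29919 Hz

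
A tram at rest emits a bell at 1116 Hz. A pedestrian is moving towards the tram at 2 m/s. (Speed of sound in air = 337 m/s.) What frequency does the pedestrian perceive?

1123 Hz

Only the observer moves, toward the source, so f' = f · (v + v_o)/v.
f' = 1116 × (337 + 2)/337 = 1116 × 339/337 ≈ 1123 Hz.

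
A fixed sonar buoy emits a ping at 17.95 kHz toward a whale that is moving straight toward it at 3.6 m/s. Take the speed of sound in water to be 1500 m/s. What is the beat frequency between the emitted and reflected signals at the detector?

86 Hz

The whale first receives the wave as a moving observer: f₁ = f₀ · (v + u)/v = 17.95 × (1500 + 3.6)/1500 ≈ 17.9931 kHz.
On reflection it acts as a source moving toward the stationary detector: f₂ = f₁ · v/(v − u) = 17.9931 × 1500/1496.4 ≈ 18.0364 kHz.
Equivalently f₂ = f₀ · (v + u)/(v − u).
Beat frequency (with f₀ = 17950 Hz): |f₂ − f₀| = 2u·f₀/(v − u) = 2 × 3.6 × 17950/1496.4 ≈ 86 Hz.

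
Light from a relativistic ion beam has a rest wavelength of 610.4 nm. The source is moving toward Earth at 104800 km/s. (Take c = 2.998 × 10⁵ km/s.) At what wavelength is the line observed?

423.8 nm

β = v/c = 104800/299800 = 0.3496.
Relativistic Doppler for wavelength: λ' = λ₀ · √((1 − β)/(1 + β)).
λ' = 610.4 × √(0.6504/1.3496) = 610.4 × 0.69423 ≈ 423.8 nm.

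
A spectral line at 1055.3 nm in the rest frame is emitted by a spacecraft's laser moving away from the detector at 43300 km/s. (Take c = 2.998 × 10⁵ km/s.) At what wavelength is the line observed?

1220.5 nm

β = v/c = 43300/299800 = 0.1444.
Relativistic Doppler for wavelength: λ' = λ₀ · √((1 + β)/(1 − β)).
λ' = 1055.3 × √(1.1444/0.8556) = 1055.3 × 1.15656 ≈ 1220.5 nm.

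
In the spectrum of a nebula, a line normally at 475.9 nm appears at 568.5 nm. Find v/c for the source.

0.176

λ'/λ₀ = 1.1946 > 1 (redshift), so the source is receding.
λ'/λ₀ = √((1 + β)/(1 − β)) for a receding source ⇒ β = (r² − 1)/(r² + 1) with r = λ'/λ₀.
β = (1.4270 − 1)/(1.4270 + 1) ≈ 0.176.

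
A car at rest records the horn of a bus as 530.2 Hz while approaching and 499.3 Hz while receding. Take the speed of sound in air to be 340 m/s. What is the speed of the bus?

10.2 m/s

f₁/f₂ = (v + v_s)/(v − v_s), so v_s = v · (f₁ − f₂)/(f₁ + f₂).
v_s = 340 × (530.2 − 499.3)/(530.2 + 499.3) = 340 × 30.9/1029.5 ≈ 10.2 m/s.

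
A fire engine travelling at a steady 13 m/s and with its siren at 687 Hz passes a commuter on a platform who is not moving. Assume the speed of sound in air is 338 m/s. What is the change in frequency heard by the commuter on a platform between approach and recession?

Approaching: f₁ = f · v/(v − v_s) = 687 × 338/325 ≈ 714.5 Hz.
Receding: f₂ = f · v/(v + v_s) = 687 × 338/351 ≈ 661.6 Hz.
Drop: f₁ − f₂ = 2f·v·v_s/(v² − v_s²) = 2 × 687 × 338 × 13/(338² − 13²) ≈ 52.9 Hz.

52.9 Hz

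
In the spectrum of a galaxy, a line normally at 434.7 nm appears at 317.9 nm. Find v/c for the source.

0.303c

λ'/λ₀ = 0.7313 < 1 (blueshift), so the source is approaching.
λ'/λ₀ = √((1 − β)/(1 + β)) for an approaching source ⇒ β = (1 − r²)/(1 + r²) with r = λ'/λ₀.
β = (1 − 0.5348)/(1 + 0.5348) ≈ 0.303.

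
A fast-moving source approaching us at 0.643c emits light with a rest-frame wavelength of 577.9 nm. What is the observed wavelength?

269.4 nm

Relativistic Doppler for wavelength: λ' = λ₀ · √((1 − β)/(1 + β)).
λ' = 577.9 × √(0.3570/1.6430) = 577.9 × 0.46614 ≈ 269.4 nm.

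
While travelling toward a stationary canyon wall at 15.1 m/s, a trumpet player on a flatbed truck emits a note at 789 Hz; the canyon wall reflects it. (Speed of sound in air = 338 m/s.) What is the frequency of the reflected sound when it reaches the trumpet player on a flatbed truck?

863 Hz

The canyon wall receives the sound from a moving source: f₁ = f₀ · v/(v − v_e) = 789 × 338/322.9 ≈ 826 Hz.
On the return leg the trumpet player on a flatbed truck is a moving observer: f₂ = f₁ · (v + v_e)/v = 826 × 353.1/338 ≈ 863 Hz.
Equivalently f₂ = f₀ · (v + v_e)/(v − v_e).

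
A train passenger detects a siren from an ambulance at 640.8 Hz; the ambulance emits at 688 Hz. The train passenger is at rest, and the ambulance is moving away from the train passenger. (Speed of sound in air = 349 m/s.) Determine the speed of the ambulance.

26 m/s

f' = f · v/(v + v_s) ⇒ v_s = v · |1 − f/f'|.
v_s = 349 × |1 − 688/640.8| = 349 × 0.07366 ≈ 26 m/s.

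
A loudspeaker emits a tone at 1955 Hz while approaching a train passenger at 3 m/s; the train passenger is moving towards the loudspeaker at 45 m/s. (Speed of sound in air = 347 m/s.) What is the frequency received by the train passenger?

2228 Hz

Both move, so f' = f · (v + v_o)/(v − v_s).
f' = 1955 × (347 + 45)/(347 − 3) = 1955 × 392/344 ≈ 2228 Hz.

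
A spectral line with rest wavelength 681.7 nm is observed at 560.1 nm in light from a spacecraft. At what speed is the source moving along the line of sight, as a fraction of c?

λ'/λ₀ = 0.8216 < 1 (blueshift), so the source is approaching.
λ'/λ₀ = √((1 − β)/(1 + β)) for an approaching source ⇒ β = (1 − r²)/(1 + r²) with r = λ'/λ₀.
β = (1 − 0.6751)/(1 + 0.6751) ≈ 0.194.

0.194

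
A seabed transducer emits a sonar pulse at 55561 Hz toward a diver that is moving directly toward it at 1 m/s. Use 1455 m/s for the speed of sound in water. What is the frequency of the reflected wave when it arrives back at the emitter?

At the diver (a moving observer), f₁ = f₀ · (v + u)/v = 55561 × 1456/1455 ≈ 55599 Hz.
The reflection then acts as a moving source: f₂ = f₁ · v/(v − u) ≈ 55637 Hz.
Equivalently f₂ = f₀ · (v + u)/(v − u).

55637 Hz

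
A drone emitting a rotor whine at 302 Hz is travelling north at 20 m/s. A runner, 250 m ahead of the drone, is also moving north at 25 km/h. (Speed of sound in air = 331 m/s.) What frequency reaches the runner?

25 km/h = 6.944 m/s.
The runner is ahead, so the drone is moving toward it while the runner is moving away from the drone.
Both move, so f' = f · (v − v_o)/(v − v_s).
f' = 302 × (331 − 6.944)/(331 − 20) = 302 × 324.06/311 ≈ 315 Hz.

315 Hz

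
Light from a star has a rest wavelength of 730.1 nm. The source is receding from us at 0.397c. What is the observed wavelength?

Relativistic Doppler for wavelength: λ' = λ₀ · √((1 + β)/(1 − β)).
λ' = 730.1 × √(1.3970/0.6030) = 730.1 × 1.52209 ≈ 1111.3 nm.

1111.3 nm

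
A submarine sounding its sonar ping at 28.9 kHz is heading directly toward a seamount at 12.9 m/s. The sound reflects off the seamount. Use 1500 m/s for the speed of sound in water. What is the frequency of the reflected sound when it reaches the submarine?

29.4 kHz

The seamount receives the sound from a moving source: f₁ = f₀ · v/(v − v_e) = 28.9 × 1500/1487.1 ≈ 29.2 kHz.
On the return leg the submarine is a moving observer: f₂ = f₁ · (v + v_e)/v = 29.2 × 1512.9/1500 ≈ 29.4 kHz.
Equivalently f₂ = f₀ · (v + v_e)/(v − v_e).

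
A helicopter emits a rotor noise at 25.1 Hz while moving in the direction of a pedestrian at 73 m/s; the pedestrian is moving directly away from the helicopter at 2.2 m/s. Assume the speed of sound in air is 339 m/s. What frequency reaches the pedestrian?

General Doppler shift: f' = f · (v − v_o)/(v − v_s).
f' = 25.1 × (339 − 2.2)/(339 − 73) = 25.1 × 336.8/266 ≈ 31.8 Hz.

31.8 Hz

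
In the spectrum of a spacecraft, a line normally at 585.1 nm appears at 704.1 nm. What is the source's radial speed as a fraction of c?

0.183

λ'/λ₀ = 1.2034 > 1 (redshift), so the source is receding.
λ'/λ₀ = √((1 + β)/(1 − β)) for a receding source ⇒ β = (r² − 1)/(r² + 1) with r = λ'/λ₀.
β = (1.4481 − 1)/(1.4481 + 1) ≈ 0.183.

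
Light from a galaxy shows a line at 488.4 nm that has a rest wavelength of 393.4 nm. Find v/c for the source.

λ'/λ₀ = 1.2415 > 1 (redshift), so the source is receding.
λ'/λ₀ = √((1 + β)/(1 − β)) for a receding source ⇒ β = (r² − 1)/(r² + 1) with r = λ'/λ₀.
β = (1.5413 − 1)/(1.5413 + 1) ≈ 0.213.

0.213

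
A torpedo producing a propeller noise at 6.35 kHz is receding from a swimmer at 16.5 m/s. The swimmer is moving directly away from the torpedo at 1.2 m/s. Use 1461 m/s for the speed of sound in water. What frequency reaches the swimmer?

6.27 kHz

With source receding and observer receding, f' = f · (v − v_o)/(v + v_s).
f' = 6.35 × (1461 − 1.2)/(1461 + 16.5) = 6.35 × 1459.8/1477.5 ≈ 6.27 kHz.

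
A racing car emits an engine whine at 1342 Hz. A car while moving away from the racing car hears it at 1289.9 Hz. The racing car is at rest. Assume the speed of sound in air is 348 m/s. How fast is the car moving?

13.5 m/s

f' = f · (v − v_o)/v ⇒ v_o = v · |f'/f − 1|.
v_o = 348 × |1289.9/1342 − 1| = 348 × 0.03882 ≈ 13.5 m/s.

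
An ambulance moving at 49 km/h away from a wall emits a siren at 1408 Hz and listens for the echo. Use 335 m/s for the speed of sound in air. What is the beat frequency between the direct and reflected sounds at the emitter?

49 km/h = 13.61 m/s.
The wall receives the sound from a moving source: f₁ = f₀ · v/(v + v_e) = 1408 × 335/348.61 ≈ 1353.0 Hz.
On the return leg the ambulance is a moving observer: f₂ = f₁ · (v − v_e)/v = 1353.0 × 321.39/335 ≈ 1298.1 Hz.
Equivalently f₂ = f₀ · (v − v_e)/(v + v_e).
Beat against the emitted tone: |f₂ − f₀| = 2v_e·f₀/(v + v_e) = 2 × 13.61 × 1408/348.61 ≈ 110 Hz.

110 Hz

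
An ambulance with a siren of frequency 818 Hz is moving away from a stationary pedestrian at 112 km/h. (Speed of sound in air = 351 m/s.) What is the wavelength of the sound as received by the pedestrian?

112 km/h = 31.11 m/s.
Only the source moves, away from the listener, so f' = f · v/(v + v_s).
f' = 818 × 351/(351 + 31.11) ≈ 751 Hz.
λ' = v/f' = 351/751.399 ≈ 46.7 cm.

46.7 cm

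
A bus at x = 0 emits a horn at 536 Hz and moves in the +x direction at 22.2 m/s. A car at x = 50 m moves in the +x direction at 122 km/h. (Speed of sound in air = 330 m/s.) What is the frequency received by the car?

516 Hz

122 km/h = 33.89 m/s.
The observer lies on the +x side, so the source is heading toward the observer and the observer is heading away from the source.
With source approaching and observer receding, f' = f · (v − v_o)/(v − v_s).
f' = 536 × (330 − 33.89)/(330 − 22.2) = 536 × 296.11/307.8 ≈ 516 Hz.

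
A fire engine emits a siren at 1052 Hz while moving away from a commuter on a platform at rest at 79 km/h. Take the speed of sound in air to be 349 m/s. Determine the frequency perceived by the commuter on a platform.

79 km/h = 21.94 m/s.
With the source moving away from a stationary observer, f' = f · v/(v + v_s).
f' = 1052 × 349/(349 + 21.94) = 1052 × 349/370.9 ≈ 990 Hz.

990 Hz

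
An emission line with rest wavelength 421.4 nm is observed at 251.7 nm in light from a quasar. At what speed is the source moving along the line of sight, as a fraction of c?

λ'/λ₀ = 0.5973 < 1 (blueshift), so the source is approaching.
λ'/λ₀ = √((1 − β)/(1 + β)) for an approaching source ⇒ β = (1 − r²)/(1 + r²) with r = λ'/λ₀.
β = (1 − 0.3568)/(1 + 0.3568) ≈ 0.474.

0.474c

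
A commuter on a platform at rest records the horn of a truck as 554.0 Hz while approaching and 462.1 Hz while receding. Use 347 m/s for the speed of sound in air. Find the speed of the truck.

31 m/s

f₁/f₂ = (v + v_s)/(v − v_s), so v_s = v · (f₁ − f₂)/(f₁ + f₂).
v_s = 347 × (554.0 − 462.1)/(554.0 + 462.1) = 347 × 91.9/1016.1 ≈ 31 m/s.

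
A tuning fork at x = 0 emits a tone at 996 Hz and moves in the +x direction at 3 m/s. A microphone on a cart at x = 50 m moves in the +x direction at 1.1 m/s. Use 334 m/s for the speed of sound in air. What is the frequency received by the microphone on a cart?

1002 Hz

The observer lies on the +x side, so the source is heading toward the observer and the observer is heading away from the source.
General Doppler shift: f' = f · (v − v_o)/(v − v_s).
f' = 996 × (334 − 1.1)/(334 − 3) = 996 × 332.9/331 ≈ 1002 Hz.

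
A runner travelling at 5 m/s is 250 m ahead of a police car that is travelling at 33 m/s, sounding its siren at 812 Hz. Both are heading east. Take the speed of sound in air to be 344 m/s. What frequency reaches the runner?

885 Hz

The runner is ahead, so the police car is moving toward it while the runner is moving away from the police car.
General Doppler shift: f' = f · (v − v_o)/(v − v_s).
f' = 812 × (344 − 5)/(344 − 33) = 812 × 339/311 ≈ 885 Hz.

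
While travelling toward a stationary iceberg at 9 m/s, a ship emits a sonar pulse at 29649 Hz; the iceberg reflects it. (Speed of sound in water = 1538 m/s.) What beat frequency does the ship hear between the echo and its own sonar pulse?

349 Hz

The iceberg receives the sound from a moving source: f₁ = f₀ · v/(v − v_e) = 29649 × 1538/1529 ≈ 29824 Hz.
On the return leg the ship is a moving observer: f₂ = f₁ · (v + v_e)/v = 29824 × 1547/1538 ≈ 29998 Hz.
Beat against the emitted tone: |f₂ − f₀| = 2v_e·f₀/(v − v_e) = 2 × 9 × 29649/1529 ≈ 349 Hz.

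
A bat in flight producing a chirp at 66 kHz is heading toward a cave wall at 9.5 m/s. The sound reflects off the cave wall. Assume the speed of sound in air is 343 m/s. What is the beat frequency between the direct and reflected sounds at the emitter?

The cave wall receives the sound from a moving source: f₁ = f₀ · v/(v − v_e) = 66 × 343/333.5 ≈ 67.88 kHz.
On the return leg the bat in flight is a moving observer: f₂ = f₁ · (v + v_e)/v = 67.88 × 352.5/343 ≈ 69.76 kHz.
Beat against the emitted tone (with f₀ = 66000 Hz): |f₂ − f₀| = 2v_e·f₀/(v − v_e) = 2 × 9.5 × 66000/333.5 ≈ 3760 Hz.

3760 Hz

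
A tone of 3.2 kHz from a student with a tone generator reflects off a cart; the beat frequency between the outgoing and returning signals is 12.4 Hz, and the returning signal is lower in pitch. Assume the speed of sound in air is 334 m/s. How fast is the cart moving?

0.65 m/s

Double Doppler shift off a moving reflector: f₂ = f₀ · (v + u)/(v − u) (u > 0 toward emitter).
Returning signal is lower, so f₂ = f₀ − Δf = 3200 − 12.4 = 3187.6 Hz.
Rearranging, u = v · (f₂ − f₀)/(f₂ + f₀) = 334 × -12.4/6387.6 ≈ -0.65 m/s.
So the cart is moving at 0.65 m/s away from the emitter.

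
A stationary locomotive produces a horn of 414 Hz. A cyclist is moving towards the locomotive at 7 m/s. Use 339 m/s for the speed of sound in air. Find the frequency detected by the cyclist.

423 Hz

Moving observer, stationary source: f' = f · (v + v_o)/v.
f' = 414 × (339 + 7)/339 = 414 × 346/339 ≈ 423 Hz.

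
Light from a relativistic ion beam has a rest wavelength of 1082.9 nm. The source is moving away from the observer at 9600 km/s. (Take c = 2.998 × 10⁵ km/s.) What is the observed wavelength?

1118.1 nm

β = v/c = 9600/299800 = 0.0320.
Relativistic Doppler for wavelength: λ' = λ₀ · √((1 + β)/(1 − β)).
λ' = 1082.9 × √(1.0320/0.9680) = 1082.9 × 1.03255 ≈ 1118.1 nm.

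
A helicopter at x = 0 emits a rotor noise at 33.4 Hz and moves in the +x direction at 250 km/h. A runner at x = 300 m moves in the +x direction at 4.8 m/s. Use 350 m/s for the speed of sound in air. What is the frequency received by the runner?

250 km/h = 69.44 m/s.
The observer lies on the +x side, so the source is heading toward the observer and the observer is heading away from the source.
General Doppler shift: f' = f · (v − v_o)/(v − v_s).
f' = 33.4 × (350 − 4.8)/(350 − 69.44) = 33.4 × 345.2/280.56 ≈ 41.1 Hz.

41.1 Hz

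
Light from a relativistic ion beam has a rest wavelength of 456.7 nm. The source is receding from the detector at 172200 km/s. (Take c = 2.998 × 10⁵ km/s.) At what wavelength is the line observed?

β = v/c = 172200/299800 = 0.5744.
Relativistic Doppler for wavelength: λ' = λ₀ · √((1 + β)/(1 − β)).
λ' = 456.7 × √(1.5744/0.4256) = 456.7 × 1.92329 ≈ 878.4 nm.

878.4 nm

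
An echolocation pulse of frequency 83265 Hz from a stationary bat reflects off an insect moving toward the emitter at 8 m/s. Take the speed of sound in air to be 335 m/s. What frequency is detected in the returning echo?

The insect first receives the wave as a moving observer: f₁ = f₀ · (v + u)/v = 83265 × (335 + 8)/335 ≈ 85253 Hz.
On reflection it acts as a source moving toward the stationary detector: f₂ = f₁ · v/(v − u) = 85253 × 335/327 ≈ 87339 Hz.

87339 Hz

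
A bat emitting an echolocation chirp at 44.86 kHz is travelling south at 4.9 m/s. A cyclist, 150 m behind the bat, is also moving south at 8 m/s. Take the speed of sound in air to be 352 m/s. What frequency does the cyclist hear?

The cyclist is behind, so the bat is moving away from it while the cyclist is moving toward the bat.
Both move, so f' = f · (v + v_o)/(v + v_s).
f' = 44.86 × (352 + 8)/(352 + 4.9) = 44.86 × 360/356.9 ≈ 45.2 kHz.

45.2 kHz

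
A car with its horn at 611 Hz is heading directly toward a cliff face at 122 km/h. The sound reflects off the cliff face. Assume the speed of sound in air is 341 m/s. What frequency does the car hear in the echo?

122 km/h = 33.89 m/s.
The cliff face receives the sound from a moving source: f₁ = f₀ · v/(v − v_e) = 611 × 341/307.11 ≈ 678 Hz.
On the return leg the car is a moving observer: f₂ = f₁ · (v + v_e)/v = 678 × 374.89/341 ≈ 746 Hz.

746 Hz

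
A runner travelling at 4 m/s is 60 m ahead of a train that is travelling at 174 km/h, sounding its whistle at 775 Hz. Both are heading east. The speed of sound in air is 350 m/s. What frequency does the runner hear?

889 Hz

174 km/h = 48.33 m/s.
The runner is ahead, so the train is moving toward it while the runner is moving away from the train.
With source approaching and observer receding, f' = f · (v − v_o)/(v − v_s).
f' = 775 × (350 − 4)/(350 − 48.33) = 775 × 346/301.67 ≈ 889 Hz.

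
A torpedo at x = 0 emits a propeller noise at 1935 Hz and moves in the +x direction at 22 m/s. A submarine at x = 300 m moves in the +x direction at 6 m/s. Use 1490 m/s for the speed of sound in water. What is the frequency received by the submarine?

The observer lies on the +x side, so the source is heading toward the observer and the observer is heading away from the source.
Both move, so f' = f · (v − v_o)/(v − v_s).
f' = 1935 × (1490 − 6)/(1490 − 22) = 1935 × 1484/1468 ≈ 1956 Hz.

1956 Hz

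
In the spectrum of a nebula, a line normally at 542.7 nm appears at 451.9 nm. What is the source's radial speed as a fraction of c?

0.181c

λ'/λ₀ = 0.8327 < 1 (blueshift), so the source is approaching.
λ'/λ₀ = √((1 − β)/(1 + β)) for an approaching source ⇒ β = (1 − r²)/(1 + r²) with r = λ'/λ₀.
β = (1 − 0.6934)/(1 + 0.6934) ≈ 0.181.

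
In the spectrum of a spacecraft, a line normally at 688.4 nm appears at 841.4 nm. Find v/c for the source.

0.198c

λ'/λ₀ = 1.2223 > 1 (redshift), so the source is receding.
λ'/λ₀ = √((1 + β)/(1 − β)) for a receding source ⇒ β = (r² − 1)/(r² + 1) with r = λ'/λ₀.
β = (1.4939 − 1)/(1.4939 + 1) ≈ 0.198.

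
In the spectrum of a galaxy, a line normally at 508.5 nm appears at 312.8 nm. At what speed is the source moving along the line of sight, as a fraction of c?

0.451

λ'/λ₀ = 0.6151 < 1 (blueshift), so the source is approaching.
λ'/λ₀ = √((1 − β)/(1 + β)) for an approaching source ⇒ β = (1 − r²)/(1 + r²) with r = λ'/λ₀.
β = (1 − 0.3784)/(1 + 0.3784) ≈ 0.451.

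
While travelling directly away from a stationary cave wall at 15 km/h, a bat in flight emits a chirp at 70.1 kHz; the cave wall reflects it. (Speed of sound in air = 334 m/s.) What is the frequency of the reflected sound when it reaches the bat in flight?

15 km/h = 4.167 m/s.
The cave wall receives the sound from a moving source: f₁ = f₀ · v/(v + v_e) = 70.1 × 334/338.17 ≈ 69.2 kHz.
On the return leg the bat in flight is a moving observer: f₂ = f₁ · (v − v_e)/v = 69.2 × 329.83/334 ≈ 68.4 kHz.

68.4 kHz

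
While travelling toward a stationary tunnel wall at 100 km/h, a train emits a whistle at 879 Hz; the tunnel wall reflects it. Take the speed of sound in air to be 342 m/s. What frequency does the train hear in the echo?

1034 Hz

100 km/h = 27.78 m/s.
The tunnel wall receives the sound from a moving source: f₁ = f₀ · v/(v − v_e) = 879 × 342/314.22 ≈ 957 Hz.
On the return leg the train is a moving observer: f₂ = f₁ · (v + v_e)/v = 957 × 369.78/342 ≈ 1034 Hz.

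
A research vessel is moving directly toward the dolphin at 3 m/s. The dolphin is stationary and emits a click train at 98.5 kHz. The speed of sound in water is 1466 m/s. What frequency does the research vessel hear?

Moving observer, stationary source: f' = f · (v + v_o)/v.
f' = 98.5 × (1466 + 3)/1466 = 98.5 × 1469/1466 ≈ 98.7 kHz.

98.7 kHz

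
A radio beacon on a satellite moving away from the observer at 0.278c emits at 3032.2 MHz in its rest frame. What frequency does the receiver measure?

Relativistic Doppler for frequency: f' = f₀ · √((1 − β)/(1 + β)).
f' = 3032.2 × √(0.7220/1.2780) = 3032.2 × 0.75163 ≈ 2279.1 MHz.

2279.1 MHz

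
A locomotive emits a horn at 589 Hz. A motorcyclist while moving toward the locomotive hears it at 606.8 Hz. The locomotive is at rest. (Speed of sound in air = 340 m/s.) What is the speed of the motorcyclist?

f' = f · (v + v_o)/v ⇒ v_o = v · |f'/f − 1|.
v_o = 340 × |606.8/589 − 1| = 340 × 0.03022 ≈ 10.3 m/s.

10.3 m/s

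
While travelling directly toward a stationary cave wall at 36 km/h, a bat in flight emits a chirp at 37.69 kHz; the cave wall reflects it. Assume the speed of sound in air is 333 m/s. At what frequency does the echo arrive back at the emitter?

40.0 kHz

36 km/h = 10 m/s.
The cave wall receives the sound from a moving source: f₁ = f₀ · v/(v − v_e) = 37.69 × 333/323 ≈ 38.9 kHz.
On the return leg the bat in flight is a moving observer: f₂ = f₁ · (v + v_e)/v = 38.9 × 343/333 ≈ 40.0 kHz.
Equivalently f₂ = f₀ · (v + v_e)/(v − v_e).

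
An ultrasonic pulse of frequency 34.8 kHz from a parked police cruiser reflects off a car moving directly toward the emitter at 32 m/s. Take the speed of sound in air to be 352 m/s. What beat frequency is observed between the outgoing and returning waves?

6960 Hz

At the car (a moving observer), f₁ = f₀ · (v + u)/v = 34.8 × 384/352 ≈ 37.96 kHz.
On reflection it acts as a source moving toward the stationary detector: f₂ = f₁ · v/(v − u) = 37.96 × 352/320 ≈ 41.76 kHz.
Beat frequency (with f₀ = 34800 Hz): |f₂ − f₀| = 2u·f₀/(v − u) = 2 × 32 × 34800/320 ≈ 6960 Hz.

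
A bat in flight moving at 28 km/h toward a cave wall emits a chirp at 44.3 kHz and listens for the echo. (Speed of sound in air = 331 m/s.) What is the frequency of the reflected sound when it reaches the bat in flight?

46.4 kHz

28 km/h = 7.778 m/s.
The cave wall receives the sound from a moving source: f₁ = f₀ · v/(v − v_e) = 44.3 × 331/323.22 ≈ 45.4 kHz.
On the return leg the bat in flight is a moving observer: f₂ = f₁ · (v + v_e)/v = 45.4 × 338.78/331 ≈ 46.4 kHz.
Equivalently f₂ = f₀ · (v + v_e)/(v − v_e).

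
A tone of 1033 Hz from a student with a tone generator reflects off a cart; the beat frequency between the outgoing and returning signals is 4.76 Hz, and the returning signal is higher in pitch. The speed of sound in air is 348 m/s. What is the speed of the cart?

Double Doppler shift off a moving reflector: f₂ = f₀ · (v + u)/(v − u) (u > 0 toward emitter).
Returning signal is higher, so f₂ = f₀ + Δf = 1033 + 4.76 = 1037.76 Hz.
Rearranging, u = v · (f₂ − f₀)/(f₂ + f₀) = 348 × 4.76/2070.76 ≈ 0.80 m/s.
So the cart is moving at 0.80 m/s toward the emitter.

0.80 m/s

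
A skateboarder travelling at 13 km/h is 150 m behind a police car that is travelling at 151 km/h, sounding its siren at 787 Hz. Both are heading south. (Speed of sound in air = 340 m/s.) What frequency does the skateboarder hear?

151 km/h = 41.94 m/s; 13 km/h = 3.611 m/s.
The skateboarder is behind, so the police car is moving away from it while the skateboarder is moving toward the police car.
Both move, so f' = f · (v + v_o)/(v + v_s).
f' = 787 × (340 + 3.611)/(340 + 41.94) = 787 × 343.61/381.94 ≈ 708 Hz.

708 Hz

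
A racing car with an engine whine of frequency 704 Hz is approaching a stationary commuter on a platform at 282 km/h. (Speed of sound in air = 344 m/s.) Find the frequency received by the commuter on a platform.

282 km/h = 78.33 m/s.
With the source moving toward a stationary observer, f' = f · v/(v − v_s).
f' = 704 × 344/(344 − 78.33) = 704 × 344/265.7 ≈ 912 Hz.

912 Hz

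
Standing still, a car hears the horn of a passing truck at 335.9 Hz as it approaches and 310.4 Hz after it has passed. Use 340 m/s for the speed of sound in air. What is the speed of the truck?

13.4 m/s

f₁/f₂ = (v + v_s)/(v − v_s), so v_s = v · (f₁ − f₂)/(f₁ + f₂).
v_s = 340 × (335.9 − 310.4)/(335.9 + 310.4) = 340 × 25.5/646.3 ≈ 13.4 m/s.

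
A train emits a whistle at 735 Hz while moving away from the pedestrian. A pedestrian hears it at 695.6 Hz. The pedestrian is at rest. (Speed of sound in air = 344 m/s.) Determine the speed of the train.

f' = f · v/(v + v_s) ⇒ v_s = v · |1 − f/f'|.
v_s = 344 × |1 − 735/695.6| = 344 × 0.05664 ≈ 19.5 m/s.

19.5 m/s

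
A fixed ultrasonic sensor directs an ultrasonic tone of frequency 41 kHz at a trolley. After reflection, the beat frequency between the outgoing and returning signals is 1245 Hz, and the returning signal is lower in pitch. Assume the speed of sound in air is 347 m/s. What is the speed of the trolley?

5.3 m/s

Double Doppler shift off a moving reflector: f₂ = f₀ · (v + u)/(v − u) (u > 0 toward emitter).
Returning signal is lower, so f₂ = f₀ − Δf = 41000 − 1245 = 39755 Hz.
Rearranging, u = v · (f₂ − f₀)/(f₂ + f₀) = 347 × -1245/80755 ≈ -5.3 m/s.
So the trolley is moving at 5.3 m/s away from the emitter.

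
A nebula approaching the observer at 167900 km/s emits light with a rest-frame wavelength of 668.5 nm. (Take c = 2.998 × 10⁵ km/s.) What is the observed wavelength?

355.0 nm

β = v/c = 167900/299800 = 0.5600.
Relativistic Doppler for wavelength: λ' = λ₀ · √((1 − β)/(1 + β)).
λ' = 668.5 × √(0.4400/1.5600) = 668.5 × 0.53105 ≈ 355.0 nm.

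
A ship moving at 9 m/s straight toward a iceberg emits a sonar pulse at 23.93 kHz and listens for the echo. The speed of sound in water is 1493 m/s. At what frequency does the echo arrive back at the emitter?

The iceberg receives the sound from a moving source: f₁ = f₀ · v/(v − v_e) = 23.93 × 1493/1484 ≈ 24.1 kHz.
On the return leg the ship is a moving observer: f₂ = f₁ · (v + v_e)/v = 24.1 × 1502/1493 ≈ 24.2 kHz.
Equivalently f₂ = f₀ · (v + v_e)/(v − v_e).

24.2 kHz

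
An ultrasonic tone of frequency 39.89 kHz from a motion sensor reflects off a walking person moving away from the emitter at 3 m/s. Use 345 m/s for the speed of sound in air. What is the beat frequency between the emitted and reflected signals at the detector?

688 Hz

The walking person first receives the wave as a moving observer: f₁ = f₀ · (v − u)/v = 39.89 × (345 − 3)/345 ≈ 39.543 kHz.
On reflection it acts as a source moving away from the stationary detector: f₂ = f₁ · v/(v + u) = 39.543 × 345/348 ≈ 39.202 kHz.
Beat frequency (with f₀ = 39890 Hz): |f₂ − f₀| = 2u·f₀/(v + u) = 2 × 3 × 39890/348 ≈ 688 Hz.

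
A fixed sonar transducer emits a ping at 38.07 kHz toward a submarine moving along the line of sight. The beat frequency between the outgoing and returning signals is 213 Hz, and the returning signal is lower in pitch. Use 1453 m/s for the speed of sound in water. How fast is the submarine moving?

4.1 m/s

Double Doppler shift off a moving reflector: f₂ = f₀ · (v + u)/(v − u) (u > 0 toward emitter).
Returning signal is lower, so f₂ = f₀ − Δf = 38070 − 213 = 37857 Hz.
Rearranging, u = v · (f₂ − f₀)/(f₂ + f₀) = 1453 × -213/75927 ≈ -4.1 m/s.
So the submarine is moving at 4.1 m/s away from the emitter.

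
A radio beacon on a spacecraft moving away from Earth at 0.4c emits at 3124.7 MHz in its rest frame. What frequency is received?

2045.6 MHz

Relativistic Doppler for frequency: f' = f₀ · √((1 − β)/(1 + β)).
f' = 3124.7 × √(0.6000/1.4000) = 3124.7 × 0.65465 ≈ 2045.6 MHz.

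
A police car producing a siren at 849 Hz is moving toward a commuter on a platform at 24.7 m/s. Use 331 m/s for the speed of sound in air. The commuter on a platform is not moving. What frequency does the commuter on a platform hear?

917 Hz

With the source moving toward a stationary observer, f' = f · v/(v − v_s).
f' = 849 × 331/(331 − 24.7) = 849 × 331/306.3 ≈ 917 Hz.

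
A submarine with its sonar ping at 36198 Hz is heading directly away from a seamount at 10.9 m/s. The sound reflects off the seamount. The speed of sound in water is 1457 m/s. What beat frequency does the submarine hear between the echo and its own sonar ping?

538 Hz

The seamount receives the sound from a moving source: f₁ = f₀ · v/(v + v_e) = 36198 × 1457/1467.9 ≈ 35929 Hz.
On the return leg the submarine is a moving observer: f₂ = f₁ · (v − v_e)/v = 35929 × 1446.1/1457 ≈ 35660 Hz.
Equivalently f₂ = f₀ · (v − v_e)/(v + v_e).
Beat against the emitted tone: |f₂ − f₀| = 2v_e·f₀/(v + v_e) = 2 × 10.9 × 36198/1467.9 ≈ 538 Hz.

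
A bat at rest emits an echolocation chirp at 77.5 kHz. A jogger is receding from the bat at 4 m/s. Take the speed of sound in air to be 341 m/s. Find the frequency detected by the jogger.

Only the observer moves, away from the source, so f' = f · (v − v_o)/v.
f' = 77.5 × (341 − 4)/341 = 77.5 × 337/341 ≈ 76.6 kHz.

76.6 kHz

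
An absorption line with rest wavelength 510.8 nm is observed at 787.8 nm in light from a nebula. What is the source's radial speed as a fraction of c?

λ'/λ₀ = 1.5423 > 1 (redshift), so the source is receding.
λ'/λ₀ = √((1 + β)/(1 − β)) for a receding source ⇒ β = (r² − 1)/(r² + 1) with r = λ'/λ₀.
β = (2.3786 − 1)/(2.3786 + 1) ≈ 0.408.

0.408c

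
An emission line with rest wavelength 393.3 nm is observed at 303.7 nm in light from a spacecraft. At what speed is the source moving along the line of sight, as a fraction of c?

0.253c

λ'/λ₀ = 0.7722 < 1 (blueshift), so the source is approaching.
λ'/λ₀ = √((1 − β)/(1 + β)) for an approaching source ⇒ β = (1 − r²)/(1 + r²) with r = λ'/λ₀.
β = (1 − 0.5963)/(1 + 0.5963) ≈ 0.253.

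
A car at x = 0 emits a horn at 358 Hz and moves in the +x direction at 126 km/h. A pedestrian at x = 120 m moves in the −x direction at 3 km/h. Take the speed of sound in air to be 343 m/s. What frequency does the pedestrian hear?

400 Hz

126 km/h = 35 m/s; 3 km/h = 0.8333 m/s.
The observer lies on the +x side, so the source is heading toward the observer and the observer is heading toward the source.
General Doppler shift: f' = f · (v + v_o)/(v − v_s).
f' = 358 × (343 + 0.8333)/(343 − 35) = 358 × 343.83/308 ≈ 400 Hz.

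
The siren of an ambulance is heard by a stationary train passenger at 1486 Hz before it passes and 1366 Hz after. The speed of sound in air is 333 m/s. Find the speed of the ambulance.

f₁/f₂ = (v + v_s)/(v − v_s), so v_s = v · (f₁ − f₂)/(f₁ + f₂).
v_s = 333 × (1486 − 1366)/(1486 + 1366) = 333 × 120/2852 ≈ 14.0 m/s.

14.0 m/s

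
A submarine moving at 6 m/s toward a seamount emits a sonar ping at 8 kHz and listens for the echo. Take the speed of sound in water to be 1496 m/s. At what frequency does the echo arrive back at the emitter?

8.06 kHz

The seamount receives the sound from a moving source: f₁ = f₀ · v/(v − v_e) = 8 × 1496/1490 ≈ 8.03 kHz.
On the return leg the submarine is a moving observer: f₂ = f₁ · (v + v_e)/v = 8.03 × 1502/1496 ≈ 8.06 kHz.
Equivalently f₂ = f₀ · (v + v_e)/(v − v_e).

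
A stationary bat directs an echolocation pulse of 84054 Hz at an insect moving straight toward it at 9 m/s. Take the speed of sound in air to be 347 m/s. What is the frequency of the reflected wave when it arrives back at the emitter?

88530 Hz

The insect first receives the wave as a moving observer: f₁ = f₀ · (v + u)/v = 84054 × (347 + 9)/347 ≈ 86234 Hz.
On reflection it acts as a source moving toward the stationary detector: f₂ = f₁ · v/(v − u) = 86234 × 347/338 ≈ 88530 Hz.
Equivalently f₂ = f₀ · (v + u)/(v − u).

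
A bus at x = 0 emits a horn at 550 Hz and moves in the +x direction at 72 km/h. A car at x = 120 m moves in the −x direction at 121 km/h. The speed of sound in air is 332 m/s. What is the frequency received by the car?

645 Hz

72 km/h = 20 m/s; 121 km/h = 33.61 m/s.
The observer lies on the +x side, so the source is heading toward the observer and the observer is heading toward the source.
With source approaching and observer approaching, f' = f · (v + v_o)/(v − v_s).
f' = 550 × (332 + 33.61)/(332 − 20) = 550 × 365.61/312 ≈ 645 Hz.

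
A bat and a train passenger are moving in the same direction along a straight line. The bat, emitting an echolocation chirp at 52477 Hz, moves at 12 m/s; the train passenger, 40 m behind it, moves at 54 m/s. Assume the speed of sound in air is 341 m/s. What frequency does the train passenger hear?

The train passenger is behind, so the bat is moving away from it while the train passenger is moving toward the bat.
General Doppler shift: f' = f · (v + v_o)/(v + v_s).
f' = 52477 × (341 + 54)/(341 + 12) = 52477 × 395/353 ≈ 58721 Hz.

58721 Hz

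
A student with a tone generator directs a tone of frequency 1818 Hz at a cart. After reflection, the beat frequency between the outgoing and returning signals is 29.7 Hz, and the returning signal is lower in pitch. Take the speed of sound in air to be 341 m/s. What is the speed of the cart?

Double Doppler shift off a moving reflector: f₂ = f₀ · (v + u)/(v − u) (u > 0 toward emitter).
Returning signal is lower, so f₂ = f₀ − Δf = 1818 − 29.7 = 1788.3 Hz.
Rearranging, u = v · (f₂ − f₀)/(f₂ + f₀) = 341 × -29.7/3606.3 ≈ -2.81 m/s.
So the cart is moving at 2.81 m/s away from the emitter.

2.81 m/s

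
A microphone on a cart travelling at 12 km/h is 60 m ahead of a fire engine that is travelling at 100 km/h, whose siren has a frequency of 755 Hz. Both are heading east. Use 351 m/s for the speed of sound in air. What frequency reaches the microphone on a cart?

812 Hz

100 km/h = 27.78 m/s; 12 km/h = 3.333 m/s.
The microphone on a cart is ahead, so the fire engine is moving toward it while the microphone on a cart is moving away from the fire engine.
With source approaching and observer receding, f' = f · (v − v_o)/(v − v_s).
f' = 755 × (351 − 3.333)/(351 − 27.78) = 755 × 347.67/323.22 ≈ 812 Hz.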